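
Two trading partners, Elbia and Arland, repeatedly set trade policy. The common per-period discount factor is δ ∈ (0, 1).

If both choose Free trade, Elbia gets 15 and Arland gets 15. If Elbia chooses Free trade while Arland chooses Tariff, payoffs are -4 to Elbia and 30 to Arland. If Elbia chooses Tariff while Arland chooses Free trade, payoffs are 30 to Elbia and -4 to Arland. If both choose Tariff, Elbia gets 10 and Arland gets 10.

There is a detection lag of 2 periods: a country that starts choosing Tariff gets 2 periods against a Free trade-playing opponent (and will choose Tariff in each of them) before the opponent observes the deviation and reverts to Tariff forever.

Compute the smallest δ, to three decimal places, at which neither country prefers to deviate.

0.866

Deviating for the 2 undetected periods gains 30−15 = 15 per period over cooperation, then loses 15−10 = 5 per period forever once punishment starts.
Gain: 15(1 + δ + … + δ^1); loss: 5·δ^2/(1−δ).
No profitable deviation ⇔ 15(1−δ^2) ≤ 5·δ^2, i.e. δ^2 ≥ 15/(15+5) = 3/4.
Hence δ ≥ (3/4)^(1/2) ≈ 0.866.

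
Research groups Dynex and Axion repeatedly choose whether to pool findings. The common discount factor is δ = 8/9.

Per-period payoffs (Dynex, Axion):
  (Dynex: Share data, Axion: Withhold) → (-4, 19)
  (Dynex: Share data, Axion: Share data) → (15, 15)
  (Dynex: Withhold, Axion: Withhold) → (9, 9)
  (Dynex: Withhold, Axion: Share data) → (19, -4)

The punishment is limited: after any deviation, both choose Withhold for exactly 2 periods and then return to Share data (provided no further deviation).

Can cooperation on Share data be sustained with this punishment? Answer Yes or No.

Comparing payoff streams over the 3 periods until play realigns: cooperate → 15(1+δ+…+δ^2); deviate → 19 + 9(δ+…+δ^2).
Cooperation is sustained iff (15−9)(δ+…+δ^2) ≥ 19−15.
δ+…+δ^2 = 8/9·(1−(8/9)^2)/(1−8/9) = 1.6790, and (19−15)/(15−9) = 0.6667.
1.6790 ≥ 0.6667, so cooperation is sustainable.

Yes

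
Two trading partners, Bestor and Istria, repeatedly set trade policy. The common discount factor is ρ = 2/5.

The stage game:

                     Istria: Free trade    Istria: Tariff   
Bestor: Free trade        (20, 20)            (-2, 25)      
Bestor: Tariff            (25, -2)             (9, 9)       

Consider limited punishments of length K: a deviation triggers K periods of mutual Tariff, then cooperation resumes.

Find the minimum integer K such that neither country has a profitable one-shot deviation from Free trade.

IC: ρ(1−ρ^K)/(1−ρ) ≥ (25−20)/(20−9) = 5/11.
With ρ = 2/5: need 1 − ρ^K ≥ 5/11·(1−2/5)/(2/5), i.e. ρ^K ≤ 0.3182.
Since (2/5)^1 = 0.4000 and (2/5)^2 = 0.1600, the smallest such K is 2.

2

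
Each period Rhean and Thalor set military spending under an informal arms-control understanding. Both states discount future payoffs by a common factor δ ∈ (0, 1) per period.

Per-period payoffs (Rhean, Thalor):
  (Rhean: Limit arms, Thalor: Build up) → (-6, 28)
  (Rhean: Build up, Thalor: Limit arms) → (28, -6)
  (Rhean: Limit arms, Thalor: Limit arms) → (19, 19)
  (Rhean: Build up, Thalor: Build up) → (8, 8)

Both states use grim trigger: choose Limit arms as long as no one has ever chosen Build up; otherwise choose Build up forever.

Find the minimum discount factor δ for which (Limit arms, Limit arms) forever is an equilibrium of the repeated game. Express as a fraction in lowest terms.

9/20

Under grim trigger the critical discount factor is (T−C)/(T−P) with T = 28, C = 19, P = 8.
δ* = (28−19)/(28−8) = 9/20.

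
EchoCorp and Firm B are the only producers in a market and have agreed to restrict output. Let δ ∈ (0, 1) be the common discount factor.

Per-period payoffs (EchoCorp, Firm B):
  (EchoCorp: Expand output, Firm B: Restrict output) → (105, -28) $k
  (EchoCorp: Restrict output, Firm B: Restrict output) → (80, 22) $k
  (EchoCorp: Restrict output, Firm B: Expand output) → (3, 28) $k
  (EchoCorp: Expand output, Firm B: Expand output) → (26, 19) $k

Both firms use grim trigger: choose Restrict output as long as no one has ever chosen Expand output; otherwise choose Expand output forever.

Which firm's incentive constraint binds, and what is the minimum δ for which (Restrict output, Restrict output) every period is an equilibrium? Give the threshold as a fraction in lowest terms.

For EchoCorp: deviation gain 105−80 = 25, per-period punishment loss 80−26 = 54. IC gives δ ≥ 25/79.
For Firm B: gain 6, loss 3 per period, so δ ≥ 6/9 = 2/3.
The tighter constraint is Firm B's, so cooperation needs δ ≥ 2/3.

Firm B; δ ≥ 2/3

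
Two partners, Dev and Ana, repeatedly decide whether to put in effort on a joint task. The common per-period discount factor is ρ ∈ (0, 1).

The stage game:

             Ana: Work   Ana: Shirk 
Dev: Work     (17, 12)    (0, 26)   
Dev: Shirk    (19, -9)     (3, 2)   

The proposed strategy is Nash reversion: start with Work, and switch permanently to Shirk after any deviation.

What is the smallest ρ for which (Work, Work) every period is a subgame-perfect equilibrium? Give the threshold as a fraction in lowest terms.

7/12

Dev: cooperation gives 17 each period; deviation gives 19 once then 3 forever.
  17/(1−ρ) ≥ 19 + 3ρ/(1−ρ) ⇒ ρ ≥ 2/16 = 1/8.
Ana: cooperation gives 12 each period; deviation gives 26 once then 2 forever.
  ρ ≥ 14/24 = 7/12.
Both must hold, so the binding constraint is Ana's: ρ ≥ 7/12.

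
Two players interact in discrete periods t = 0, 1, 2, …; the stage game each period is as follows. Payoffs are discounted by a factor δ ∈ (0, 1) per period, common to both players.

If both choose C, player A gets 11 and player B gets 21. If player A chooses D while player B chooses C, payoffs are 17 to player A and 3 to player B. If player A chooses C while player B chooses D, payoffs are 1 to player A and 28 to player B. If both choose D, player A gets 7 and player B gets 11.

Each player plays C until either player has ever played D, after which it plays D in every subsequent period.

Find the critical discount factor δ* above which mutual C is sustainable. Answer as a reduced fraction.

3/5

player A's threshold: (17−11)/(17−7) = 3/5.
player B's threshold: (28−21)/(28−11) = 7/17.
3/5 > 7/17, so player A binds and δ* = 3/5.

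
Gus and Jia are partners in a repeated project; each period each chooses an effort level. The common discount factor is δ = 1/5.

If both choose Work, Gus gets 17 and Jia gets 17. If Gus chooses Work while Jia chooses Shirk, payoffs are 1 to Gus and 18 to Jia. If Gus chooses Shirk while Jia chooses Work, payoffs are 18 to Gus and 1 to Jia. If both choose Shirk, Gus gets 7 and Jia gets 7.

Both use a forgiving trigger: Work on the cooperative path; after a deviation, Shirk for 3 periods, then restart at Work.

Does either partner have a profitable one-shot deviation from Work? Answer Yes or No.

A one-shot deviation gives 18 now, then 7 for 3 periods, then back to 17.
Gain from deviating: (18−17) today; loss: (17−7) in each of the next 3 periods.
No-deviation condition: (17−7)(δ+…+δ^3) ≥ 18−17, i.e. δ+…+δ^3 ≥ 1/10.
At δ = 1/5: δ+…+δ^3 = 0.2480 ≥ 0.1000.
So cooperation is sustainable.

No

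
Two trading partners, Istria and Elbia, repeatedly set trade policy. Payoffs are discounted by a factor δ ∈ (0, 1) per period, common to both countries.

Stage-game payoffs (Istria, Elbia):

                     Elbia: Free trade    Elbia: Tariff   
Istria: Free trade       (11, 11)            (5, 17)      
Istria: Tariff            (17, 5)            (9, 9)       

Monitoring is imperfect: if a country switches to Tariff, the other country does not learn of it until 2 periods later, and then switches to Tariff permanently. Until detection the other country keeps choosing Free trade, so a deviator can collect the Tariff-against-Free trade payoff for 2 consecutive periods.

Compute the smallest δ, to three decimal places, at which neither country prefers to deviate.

Deviating for the 2 undetected periods gains 17−11 = 6 per period over cooperation, then loses 11−9 = 2 per period forever once punishment starts.
Gain: 6(1 + δ + … + δ^1); loss: 2·δ^2/(1−δ).
No profitable deviation ⇔ 6(1−δ^2) ≤ 2·δ^2, i.e. δ^2 ≥ 6/(6+2) = 3/4.
Hence δ ≥ (3/4)^(1/2) ≈ 0.866.

0.866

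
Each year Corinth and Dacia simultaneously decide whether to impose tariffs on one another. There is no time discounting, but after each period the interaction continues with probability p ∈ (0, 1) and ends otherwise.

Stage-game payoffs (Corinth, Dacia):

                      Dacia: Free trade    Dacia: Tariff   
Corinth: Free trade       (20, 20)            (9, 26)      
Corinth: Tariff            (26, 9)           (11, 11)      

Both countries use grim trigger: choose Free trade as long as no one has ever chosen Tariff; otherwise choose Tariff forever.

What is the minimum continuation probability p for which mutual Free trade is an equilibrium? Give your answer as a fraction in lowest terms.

2/5

With no time discounting, the continuation probability p plays the role of the discount factor.
Grim-trigger IC: 20/(1−p) ≥ 26 + 11p/(1−p) ⇒ p ≥ (26−20)/(26−11) = 2/5.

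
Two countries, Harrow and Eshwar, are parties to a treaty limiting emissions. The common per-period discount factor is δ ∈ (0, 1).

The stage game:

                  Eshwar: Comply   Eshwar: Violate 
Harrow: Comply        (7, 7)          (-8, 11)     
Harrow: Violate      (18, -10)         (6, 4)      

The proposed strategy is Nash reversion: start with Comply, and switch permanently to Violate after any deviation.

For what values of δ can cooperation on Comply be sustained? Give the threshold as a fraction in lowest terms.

11/12

For Harrow: deviation gain 18−7 = 11, per-period punishment loss 7−6 = 1. IC gives δ ≥ 11/12.
For Eshwar: gain 4, loss 3 per period, so δ ≥ 4/7.
The tighter constraint is Harrow's, so cooperation needs δ ≥ 11/12.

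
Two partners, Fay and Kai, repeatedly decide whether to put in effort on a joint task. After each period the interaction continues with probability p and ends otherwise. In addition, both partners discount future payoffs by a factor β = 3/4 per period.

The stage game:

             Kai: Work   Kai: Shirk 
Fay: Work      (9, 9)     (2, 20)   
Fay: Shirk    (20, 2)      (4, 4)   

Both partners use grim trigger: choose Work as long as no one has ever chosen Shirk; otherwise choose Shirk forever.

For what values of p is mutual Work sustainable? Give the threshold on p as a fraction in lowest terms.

11/12

Expected continuation weight on next period's payoff is β·p = 3/4·p, which plays the role of the discount factor.
Cooperation requires 3/4·p ≥ (20−9)/(20−4) = 11/16, hence p ≥ 11/12.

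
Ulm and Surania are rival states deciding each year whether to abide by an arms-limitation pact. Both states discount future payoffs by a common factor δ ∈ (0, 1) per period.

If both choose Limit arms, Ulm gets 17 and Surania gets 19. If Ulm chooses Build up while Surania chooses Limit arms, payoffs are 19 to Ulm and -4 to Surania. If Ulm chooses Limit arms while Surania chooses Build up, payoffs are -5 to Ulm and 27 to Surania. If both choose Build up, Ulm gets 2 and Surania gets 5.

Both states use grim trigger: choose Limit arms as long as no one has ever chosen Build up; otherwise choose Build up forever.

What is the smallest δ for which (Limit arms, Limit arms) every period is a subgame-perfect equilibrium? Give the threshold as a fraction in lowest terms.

Ulm's threshold: (19−17)/(19−2) = 2/17.
Surania's threshold: (27−19)/(27−5) = 4/11.
2/17 < 4/11, so Surania binds and δ* = 4/11.

4/11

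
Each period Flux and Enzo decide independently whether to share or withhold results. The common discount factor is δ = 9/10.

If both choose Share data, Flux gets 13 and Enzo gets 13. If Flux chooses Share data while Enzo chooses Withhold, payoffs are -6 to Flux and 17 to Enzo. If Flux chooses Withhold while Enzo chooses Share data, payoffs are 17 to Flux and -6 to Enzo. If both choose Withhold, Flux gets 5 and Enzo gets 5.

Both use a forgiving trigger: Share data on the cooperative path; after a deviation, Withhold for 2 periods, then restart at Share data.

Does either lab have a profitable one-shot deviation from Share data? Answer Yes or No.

A one-shot deviation gives 17 now, then 5 for 2 periods, then back to 13.
Gain from deviating: (17−13) today; loss: (13−5) in each of the next 2 periods.
No-deviation condition: (13−5)(δ+…+δ^2) ≥ 17−13, i.e. δ+…+δ^2 ≥ 1/2.
At δ = 9/10: δ+…+δ^2 = 1.7100 ≥ 0.5000.
So cooperation is sustainable.

No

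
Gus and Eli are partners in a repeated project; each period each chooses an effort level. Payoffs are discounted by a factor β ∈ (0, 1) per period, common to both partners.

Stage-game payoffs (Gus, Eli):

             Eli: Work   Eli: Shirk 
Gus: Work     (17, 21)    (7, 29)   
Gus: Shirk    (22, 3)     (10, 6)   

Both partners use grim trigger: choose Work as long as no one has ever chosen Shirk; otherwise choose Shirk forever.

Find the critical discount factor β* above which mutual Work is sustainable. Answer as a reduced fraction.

5/12

Gus's threshold: (22−17)/(22−10) = 5/12.
Eli's threshold: (29−21)/(29−6) = 8/23.
5/12 > 8/23, so Gus binds and β* = 5/12.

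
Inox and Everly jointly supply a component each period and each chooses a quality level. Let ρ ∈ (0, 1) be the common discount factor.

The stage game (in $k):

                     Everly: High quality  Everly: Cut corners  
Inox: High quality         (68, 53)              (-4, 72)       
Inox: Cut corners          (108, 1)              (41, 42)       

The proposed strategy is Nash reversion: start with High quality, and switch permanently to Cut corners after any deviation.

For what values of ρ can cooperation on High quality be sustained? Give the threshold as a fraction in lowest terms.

For Inox: deviation gain 108−68 = 40, per-period punishment loss 68−41 = 27. IC gives ρ ≥ 40/67.
For Everly: gain 19, loss 11 per period, so ρ ≥ 19/30.
The tighter constraint is Everly's, so cooperation needs ρ ≥ 19/30.

19/30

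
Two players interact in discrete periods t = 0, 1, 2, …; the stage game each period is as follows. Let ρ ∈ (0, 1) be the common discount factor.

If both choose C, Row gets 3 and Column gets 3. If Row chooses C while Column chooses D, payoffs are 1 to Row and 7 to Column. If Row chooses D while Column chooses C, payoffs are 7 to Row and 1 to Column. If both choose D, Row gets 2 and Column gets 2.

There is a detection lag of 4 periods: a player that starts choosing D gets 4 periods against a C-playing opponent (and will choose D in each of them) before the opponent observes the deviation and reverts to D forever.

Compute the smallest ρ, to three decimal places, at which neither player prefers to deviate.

0.946

A deviator earns 7 for 4 periods, then 2 forever; cooperating earns 3 forever. Multiplying the IC by (1−ρ):
3 ≥ 7(1−ρ^4) + 2ρ^4, so 5·ρ^4 ≥ 4 and ρ^4 ≥ 4/5.
ρ ≥ (4/5)^(1/4) ≈ 0.946.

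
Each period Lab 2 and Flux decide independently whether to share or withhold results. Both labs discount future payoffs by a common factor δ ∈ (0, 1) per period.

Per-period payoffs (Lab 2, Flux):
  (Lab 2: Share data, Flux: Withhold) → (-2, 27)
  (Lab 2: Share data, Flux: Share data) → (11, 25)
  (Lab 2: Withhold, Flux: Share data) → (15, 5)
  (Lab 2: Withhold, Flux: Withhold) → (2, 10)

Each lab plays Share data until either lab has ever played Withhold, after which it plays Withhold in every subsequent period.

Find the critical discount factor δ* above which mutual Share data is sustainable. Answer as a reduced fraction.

4/13

Lab 2: cooperation gives 11 each period; deviation gives 15 once then 2 forever.
  11/(1−δ) ≥ 15 + 2δ/(1−δ) ⇒ δ ≥ 4/13.
Flux: cooperation gives 25 each period; deviation gives 27 once then 10 forever.
  δ ≥ 2/17.
Both must hold, so the binding constraint is Lab 2's: δ ≥ 4/13.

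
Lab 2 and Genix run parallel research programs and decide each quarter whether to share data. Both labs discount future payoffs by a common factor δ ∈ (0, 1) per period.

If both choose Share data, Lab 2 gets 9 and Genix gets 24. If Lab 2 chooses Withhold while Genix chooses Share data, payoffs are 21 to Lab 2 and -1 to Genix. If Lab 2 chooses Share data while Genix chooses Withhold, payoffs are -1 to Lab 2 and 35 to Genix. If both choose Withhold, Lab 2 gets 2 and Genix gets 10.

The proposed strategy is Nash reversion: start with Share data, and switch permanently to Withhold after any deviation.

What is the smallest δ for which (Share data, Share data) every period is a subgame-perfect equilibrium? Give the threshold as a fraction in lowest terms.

Lab 2: cooperation gives 9 each period; deviation gives 21 once then 2 forever.
  9/(1−δ) ≥ 21 + 2δ/(1−δ) ⇒ δ ≥ 12/19.
Genix: cooperation gives 24 each period; deviation gives 35 once then 10 forever.
  δ ≥ 11/25.
Both must hold, so the binding constraint is Lab 2's: δ ≥ 12/19.

12/19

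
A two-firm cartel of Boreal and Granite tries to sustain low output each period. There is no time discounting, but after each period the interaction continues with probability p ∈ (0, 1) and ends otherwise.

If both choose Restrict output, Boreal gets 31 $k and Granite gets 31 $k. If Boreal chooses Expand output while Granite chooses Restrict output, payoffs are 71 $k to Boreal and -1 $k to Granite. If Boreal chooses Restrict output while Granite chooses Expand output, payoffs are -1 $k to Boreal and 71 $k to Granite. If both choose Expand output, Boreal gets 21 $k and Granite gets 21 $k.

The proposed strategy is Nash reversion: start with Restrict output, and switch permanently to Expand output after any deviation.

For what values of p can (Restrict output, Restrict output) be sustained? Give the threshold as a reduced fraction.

With no time discounting, the continuation probability p plays the role of the discount factor.
Grim-trigger IC: 31/(1−p) ≥ 71 + 21p/(1−p) ⇒ p ≥ (71−31)/(71−21) = 4/5.

4/5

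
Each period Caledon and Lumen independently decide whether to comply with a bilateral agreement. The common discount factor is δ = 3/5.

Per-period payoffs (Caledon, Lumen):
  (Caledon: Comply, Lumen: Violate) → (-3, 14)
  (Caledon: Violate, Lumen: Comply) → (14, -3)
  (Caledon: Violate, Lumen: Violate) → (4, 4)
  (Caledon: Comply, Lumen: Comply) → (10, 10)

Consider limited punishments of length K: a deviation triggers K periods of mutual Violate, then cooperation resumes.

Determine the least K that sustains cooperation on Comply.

Need Σ_{k=1}^{K} δ^k ≥ (14−10)/(10−4) = 0.6667 at δ = 3/5.
At K = 1 the sum is 0.6000 < 0.6667; at K = 2 it is 0.9600 ≥ 0.6667.
So the minimum punishment length is K = 2.

2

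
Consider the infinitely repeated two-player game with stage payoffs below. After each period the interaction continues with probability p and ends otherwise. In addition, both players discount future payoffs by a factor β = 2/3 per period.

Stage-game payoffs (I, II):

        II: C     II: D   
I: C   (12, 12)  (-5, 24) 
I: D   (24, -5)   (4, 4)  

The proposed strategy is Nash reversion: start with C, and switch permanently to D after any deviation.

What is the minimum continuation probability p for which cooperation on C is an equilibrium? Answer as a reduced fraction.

9/10

Expected continuation weight on next period's payoff is β·p = 2/3·p, which plays the role of the discount factor.
Cooperation requires 2/3·p ≥ (24−12)/(24−4) = 3/5, hence p ≥ 9/10.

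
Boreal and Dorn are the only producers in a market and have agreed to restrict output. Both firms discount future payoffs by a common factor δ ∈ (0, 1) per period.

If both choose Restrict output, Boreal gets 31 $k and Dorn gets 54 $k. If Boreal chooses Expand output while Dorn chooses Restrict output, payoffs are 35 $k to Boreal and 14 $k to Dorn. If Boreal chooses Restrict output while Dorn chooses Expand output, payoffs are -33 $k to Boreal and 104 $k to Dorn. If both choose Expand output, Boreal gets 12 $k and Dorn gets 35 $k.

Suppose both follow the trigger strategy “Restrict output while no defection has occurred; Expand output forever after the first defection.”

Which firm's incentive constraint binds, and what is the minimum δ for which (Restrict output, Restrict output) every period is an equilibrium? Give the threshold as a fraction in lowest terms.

Dorn; δ ≥ 50/69

Boreal: cooperation gives 31 each period; deviation gives 35 once then 12 forever.
  31/(1−δ) ≥ 35 + 12δ/(1−δ) ⇒ δ ≥ 4/23.
Dorn: cooperation gives 54 each period; deviation gives 104 once then 35 forever.
  δ ≥ 50/69.
Both must hold, so the binding constraint is Dorn's: δ ≥ 50/69.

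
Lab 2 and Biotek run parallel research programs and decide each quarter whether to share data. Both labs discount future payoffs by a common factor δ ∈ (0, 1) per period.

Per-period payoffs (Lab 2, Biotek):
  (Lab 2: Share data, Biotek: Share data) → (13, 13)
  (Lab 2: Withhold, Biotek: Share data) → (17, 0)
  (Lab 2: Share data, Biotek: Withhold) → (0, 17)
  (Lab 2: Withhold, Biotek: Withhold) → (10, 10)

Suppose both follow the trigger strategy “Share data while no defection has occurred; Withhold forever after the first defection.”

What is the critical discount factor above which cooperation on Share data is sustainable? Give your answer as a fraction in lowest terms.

Under grim trigger the critical discount factor is (T−C)/(T−P) with T = 17, C = 13, P = 10.
δ* = (17−13)/(17−10) = 4/7.

4/7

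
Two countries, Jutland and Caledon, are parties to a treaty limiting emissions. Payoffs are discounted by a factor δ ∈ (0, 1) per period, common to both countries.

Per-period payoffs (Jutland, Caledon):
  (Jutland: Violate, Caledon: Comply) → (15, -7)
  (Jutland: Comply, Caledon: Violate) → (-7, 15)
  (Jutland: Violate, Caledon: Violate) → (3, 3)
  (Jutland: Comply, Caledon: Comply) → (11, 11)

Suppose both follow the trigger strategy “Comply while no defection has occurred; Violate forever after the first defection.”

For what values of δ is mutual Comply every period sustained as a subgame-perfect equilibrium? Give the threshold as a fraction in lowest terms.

11/(1−δ) ≥ 15 + 3δ/(1−δ)
11 ≥ 15 − 12δ
δ ≥ 4/12 = 1/3.

1/3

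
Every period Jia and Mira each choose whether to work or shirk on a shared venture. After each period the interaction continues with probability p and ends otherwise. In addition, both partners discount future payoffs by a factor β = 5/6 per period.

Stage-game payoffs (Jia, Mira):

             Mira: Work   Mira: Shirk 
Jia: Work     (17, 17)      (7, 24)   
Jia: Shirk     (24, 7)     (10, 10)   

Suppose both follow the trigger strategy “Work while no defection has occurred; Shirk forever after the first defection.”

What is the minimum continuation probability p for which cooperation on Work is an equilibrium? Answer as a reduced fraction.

Expected continuation weight on next period's payoff is β·p = 5/6·p, which plays the role of the discount factor.
Cooperation requires 5/6·p ≥ (24−17)/(24−10) = 1/2, hence p ≥ 3/5.

3/5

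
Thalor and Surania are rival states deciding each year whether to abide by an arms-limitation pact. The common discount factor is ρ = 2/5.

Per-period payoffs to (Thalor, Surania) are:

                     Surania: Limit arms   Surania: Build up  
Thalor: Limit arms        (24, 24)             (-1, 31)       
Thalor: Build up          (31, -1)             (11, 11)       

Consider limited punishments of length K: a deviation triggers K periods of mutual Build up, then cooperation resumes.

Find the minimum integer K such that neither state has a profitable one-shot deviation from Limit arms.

IC: ρ(1−ρ^K)/(1−ρ) ≥ (31−24)/(24−11) = 7/13.
With ρ = 2/5: need 1 − ρ^K ≥ 7/13·(1−2/5)/(2/5), i.e. ρ^K ≤ 0.1923.
Since (2/5)^1 = 0.4000 and (2/5)^2 = 0.1600, the smallest such K is 2.

2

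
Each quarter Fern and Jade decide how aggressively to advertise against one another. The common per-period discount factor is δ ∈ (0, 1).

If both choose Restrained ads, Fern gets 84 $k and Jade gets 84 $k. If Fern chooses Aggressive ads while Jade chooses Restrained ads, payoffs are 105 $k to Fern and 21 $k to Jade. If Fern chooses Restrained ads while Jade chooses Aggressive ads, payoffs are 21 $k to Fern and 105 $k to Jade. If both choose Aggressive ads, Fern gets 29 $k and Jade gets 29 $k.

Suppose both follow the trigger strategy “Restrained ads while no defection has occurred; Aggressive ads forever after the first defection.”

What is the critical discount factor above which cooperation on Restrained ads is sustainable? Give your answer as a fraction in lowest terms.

21/76

Under grim trigger the critical discount factor is (T−C)/(T−P) with T = 105, C = 84, P = 29.
δ* = (105−84)/(105−29) = 21/76.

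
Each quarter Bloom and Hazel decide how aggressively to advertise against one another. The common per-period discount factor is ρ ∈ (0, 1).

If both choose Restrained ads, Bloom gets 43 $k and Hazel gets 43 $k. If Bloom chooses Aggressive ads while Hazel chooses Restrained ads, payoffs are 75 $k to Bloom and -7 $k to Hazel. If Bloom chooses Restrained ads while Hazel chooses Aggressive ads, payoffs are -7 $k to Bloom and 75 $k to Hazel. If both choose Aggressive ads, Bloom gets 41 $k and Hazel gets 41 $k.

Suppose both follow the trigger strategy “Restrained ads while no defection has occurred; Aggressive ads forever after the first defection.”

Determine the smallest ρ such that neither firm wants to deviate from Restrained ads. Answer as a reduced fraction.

Under grim trigger the critical discount factor is (T−C)/(T−P) with T = 75, C = 43, P = 41.
ρ* = (75−43)/(75−41) = 32/34 = 16/17.

16/17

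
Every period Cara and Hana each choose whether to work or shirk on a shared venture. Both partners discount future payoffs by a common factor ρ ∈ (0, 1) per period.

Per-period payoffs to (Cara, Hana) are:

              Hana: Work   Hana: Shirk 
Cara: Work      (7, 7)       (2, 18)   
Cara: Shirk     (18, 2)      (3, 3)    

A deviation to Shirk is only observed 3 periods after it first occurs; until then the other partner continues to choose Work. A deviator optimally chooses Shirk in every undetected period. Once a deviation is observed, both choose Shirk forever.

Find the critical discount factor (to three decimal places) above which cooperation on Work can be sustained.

0.902

A deviator earns 18 for 3 periods, then 3 forever; cooperating earns 7 forever. Multiplying the IC by (1−ρ):
7 ≥ 18(1−ρ^3) + 3ρ^3, so 15·ρ^3 ≥ 11 and ρ^3 ≥ 11/15.
ρ ≥ (11/15)^(1/3) ≈ 0.902.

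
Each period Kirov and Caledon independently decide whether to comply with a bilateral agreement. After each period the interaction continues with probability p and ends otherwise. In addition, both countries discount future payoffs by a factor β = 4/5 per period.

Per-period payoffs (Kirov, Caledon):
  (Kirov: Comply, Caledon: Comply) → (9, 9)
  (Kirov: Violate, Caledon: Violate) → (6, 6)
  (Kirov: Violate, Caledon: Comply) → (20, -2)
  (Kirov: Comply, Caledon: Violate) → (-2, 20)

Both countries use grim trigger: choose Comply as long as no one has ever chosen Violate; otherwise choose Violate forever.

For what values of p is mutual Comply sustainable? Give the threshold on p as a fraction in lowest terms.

55/56

With continuation probability p and discount β, the effective per-period discount factor is βp.
Grim-trigger IC: βp ≥ (20−9)/(20−6) = 11/14.
So p ≥ (11/14)/(4/5) = 55/56.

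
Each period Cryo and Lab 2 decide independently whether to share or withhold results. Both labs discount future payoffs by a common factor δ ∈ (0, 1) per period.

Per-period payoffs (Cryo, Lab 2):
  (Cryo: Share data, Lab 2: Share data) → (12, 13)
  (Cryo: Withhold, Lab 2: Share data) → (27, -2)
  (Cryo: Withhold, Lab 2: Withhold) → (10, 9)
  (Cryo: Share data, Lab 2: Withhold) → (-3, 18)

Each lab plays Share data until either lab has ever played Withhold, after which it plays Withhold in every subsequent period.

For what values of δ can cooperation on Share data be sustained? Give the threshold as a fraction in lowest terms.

Cryo's threshold: (27−12)/(27−10) = 15/17.
Lab 2's threshold: (18−13)/(18−9) = 5/9.
15/17 > 5/9, so Cryo binds and δ* = 15/17.

15/17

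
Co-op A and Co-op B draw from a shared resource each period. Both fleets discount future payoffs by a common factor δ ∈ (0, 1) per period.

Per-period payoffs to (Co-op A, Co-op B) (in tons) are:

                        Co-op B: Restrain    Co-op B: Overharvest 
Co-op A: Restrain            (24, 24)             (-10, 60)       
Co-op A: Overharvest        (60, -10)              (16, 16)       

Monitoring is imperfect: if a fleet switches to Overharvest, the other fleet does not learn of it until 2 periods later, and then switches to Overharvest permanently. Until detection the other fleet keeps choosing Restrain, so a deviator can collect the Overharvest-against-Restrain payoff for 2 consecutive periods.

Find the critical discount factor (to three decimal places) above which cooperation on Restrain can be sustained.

0.905

A deviator earns 60 for 2 periods, then 16 forever; cooperating earns 24 forever. Multiplying the IC by (1−δ):
24 ≥ 60(1−δ^2) + 16δ^2, so 44·δ^2 ≥ 36 and δ^2 ≥ 9/11.
δ ≥ (9/11)^(1/2) ≈ 0.905.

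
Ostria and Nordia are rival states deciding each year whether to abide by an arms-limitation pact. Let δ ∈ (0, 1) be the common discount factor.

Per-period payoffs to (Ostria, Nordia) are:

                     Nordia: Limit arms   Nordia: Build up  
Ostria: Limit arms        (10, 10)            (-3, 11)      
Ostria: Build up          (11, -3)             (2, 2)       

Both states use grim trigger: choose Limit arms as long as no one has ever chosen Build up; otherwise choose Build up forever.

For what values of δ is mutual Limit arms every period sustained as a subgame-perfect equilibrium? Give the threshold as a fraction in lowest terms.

1/9

Under grim trigger the critical discount factor is (T−C)/(T−P) with T = 11, C = 10, P = 2.
δ* = (11−10)/(11−2) = 1/9.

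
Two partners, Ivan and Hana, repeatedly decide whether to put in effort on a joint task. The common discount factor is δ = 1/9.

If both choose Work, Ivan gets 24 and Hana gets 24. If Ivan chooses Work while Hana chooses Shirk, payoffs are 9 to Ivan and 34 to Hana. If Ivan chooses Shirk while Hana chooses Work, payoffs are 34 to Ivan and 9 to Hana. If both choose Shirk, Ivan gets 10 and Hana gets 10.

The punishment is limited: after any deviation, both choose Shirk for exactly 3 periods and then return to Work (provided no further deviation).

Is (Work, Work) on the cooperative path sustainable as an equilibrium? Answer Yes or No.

No

A one-shot deviation gives 34 now, then 10 for 3 periods, then back to 24.
Gain from deviating: (34−24) today; loss: (24−10) in each of the next 3 periods.
No-deviation condition: (24−10)(δ+…+δ^3) ≥ 34−24, i.e. δ+…+δ^3 ≥ 5/7.
At δ = 1/9: δ+…+δ^3 = 0.1248 < 0.7143.
So cooperation is not sustainable.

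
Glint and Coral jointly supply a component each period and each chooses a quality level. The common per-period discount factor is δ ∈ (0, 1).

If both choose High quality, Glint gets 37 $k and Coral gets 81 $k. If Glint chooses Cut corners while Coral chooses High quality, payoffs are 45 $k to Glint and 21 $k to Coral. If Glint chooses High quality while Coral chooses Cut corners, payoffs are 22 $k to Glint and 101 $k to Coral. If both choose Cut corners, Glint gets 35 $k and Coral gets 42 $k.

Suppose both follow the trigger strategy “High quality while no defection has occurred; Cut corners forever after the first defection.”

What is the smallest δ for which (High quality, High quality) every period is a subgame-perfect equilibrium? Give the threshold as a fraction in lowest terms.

4/5

Glint's threshold: (45−37)/(45−35) = 4/5.
Coral's threshold: (101−81)/(101−42) = 20/59.
4/5 > 20/59, so Glint binds and δ* = 4/5.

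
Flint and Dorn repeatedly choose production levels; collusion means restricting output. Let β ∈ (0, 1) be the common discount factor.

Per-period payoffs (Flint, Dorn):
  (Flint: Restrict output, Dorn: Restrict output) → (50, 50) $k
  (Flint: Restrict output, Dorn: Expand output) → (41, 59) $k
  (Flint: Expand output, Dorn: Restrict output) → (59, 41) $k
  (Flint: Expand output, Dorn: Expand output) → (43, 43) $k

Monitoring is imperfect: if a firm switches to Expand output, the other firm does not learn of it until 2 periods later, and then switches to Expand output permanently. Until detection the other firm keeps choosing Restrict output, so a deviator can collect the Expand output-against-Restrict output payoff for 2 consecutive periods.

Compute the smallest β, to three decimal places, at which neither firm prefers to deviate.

The best deviation is to choose Expand output for all 2 undetected periods, earning 59 each, then 43 forever once detected.
Deviation value: 59(1−β^2)/(1−β) + 43β^2/(1−β); cooperation value: 50/(1−β).
IC: 50 ≥ 59(1−β^2) + 43β^2 = 59 − 16β^2.
So β^2 ≥ 9/16, giving β ≥ (9/16)^(1/2) ≈ 0.750.

0.750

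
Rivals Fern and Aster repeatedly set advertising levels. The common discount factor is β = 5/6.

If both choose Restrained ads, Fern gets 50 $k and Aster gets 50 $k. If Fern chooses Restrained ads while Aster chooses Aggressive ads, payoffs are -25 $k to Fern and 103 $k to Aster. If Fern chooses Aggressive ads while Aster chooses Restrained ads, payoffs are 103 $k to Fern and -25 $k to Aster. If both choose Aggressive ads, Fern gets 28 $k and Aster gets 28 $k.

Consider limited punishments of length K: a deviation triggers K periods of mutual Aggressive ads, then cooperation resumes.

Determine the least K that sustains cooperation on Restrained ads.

4

IC: β(1−β^K)/(1−β) ≥ (103−50)/(50−28) = 53/22.
With β = 5/6: need 1 − β^K ≥ 53/22·(1−5/6)/(5/6), i.e. β^K ≤ 0.5182.
Since (5/6)^3 = 0.5787 and (5/6)^4 = 0.4823, the smallest such K is 4.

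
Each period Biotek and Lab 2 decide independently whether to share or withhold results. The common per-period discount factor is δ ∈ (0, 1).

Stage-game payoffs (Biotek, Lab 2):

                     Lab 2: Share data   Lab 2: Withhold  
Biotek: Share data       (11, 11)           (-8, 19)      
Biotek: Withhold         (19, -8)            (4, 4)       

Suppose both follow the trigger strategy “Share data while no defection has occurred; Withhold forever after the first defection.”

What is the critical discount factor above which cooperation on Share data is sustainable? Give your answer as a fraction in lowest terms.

Cooperation forever yields 11 each period: 11/(1−δ).
Deviating yields 19 once, then 4 forever: 19 + 4δ/(1−δ).
No profitable deviation requires 11/(1−δ) ≥ 19 + 4δ/(1−δ).
Multiplying by (1−δ): 11 ≥ 19(1−δ) + 4δ = 19 − 15δ.
So 15δ ≥ 8, i.e. δ ≥ 8/15.

8/15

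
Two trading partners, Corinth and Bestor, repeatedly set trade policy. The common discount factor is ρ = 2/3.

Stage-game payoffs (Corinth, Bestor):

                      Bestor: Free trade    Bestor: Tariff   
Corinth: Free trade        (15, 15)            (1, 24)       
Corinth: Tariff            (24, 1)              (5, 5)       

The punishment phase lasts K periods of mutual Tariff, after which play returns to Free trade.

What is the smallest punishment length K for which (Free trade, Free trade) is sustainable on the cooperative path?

Need Σ_{k=1}^{K} ρ^k ≥ (24−15)/(15−5) = 0.9000 at ρ = 2/3.
At K = 1 the sum is 0.6667 < 0.9000; at K = 2 it is 1.1111 ≥ 0.9000.
So the minimum punishment length is K = 2.

2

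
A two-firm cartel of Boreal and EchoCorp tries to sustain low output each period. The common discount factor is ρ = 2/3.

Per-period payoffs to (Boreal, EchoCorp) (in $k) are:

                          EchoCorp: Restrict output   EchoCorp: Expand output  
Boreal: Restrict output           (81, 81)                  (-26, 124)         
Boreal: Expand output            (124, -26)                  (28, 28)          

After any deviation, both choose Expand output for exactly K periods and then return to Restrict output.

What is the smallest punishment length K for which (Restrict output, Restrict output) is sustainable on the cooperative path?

Need Σ_{k=1}^{K} ρ^k ≥ (124−81)/(81−28) = 0.8113 at ρ = 2/3.
At K = 1 the sum is 0.6667 < 0.8113; at K = 2 it is 1.1111 ≥ 0.8113.
So the minimum punishment length is K = 2.

2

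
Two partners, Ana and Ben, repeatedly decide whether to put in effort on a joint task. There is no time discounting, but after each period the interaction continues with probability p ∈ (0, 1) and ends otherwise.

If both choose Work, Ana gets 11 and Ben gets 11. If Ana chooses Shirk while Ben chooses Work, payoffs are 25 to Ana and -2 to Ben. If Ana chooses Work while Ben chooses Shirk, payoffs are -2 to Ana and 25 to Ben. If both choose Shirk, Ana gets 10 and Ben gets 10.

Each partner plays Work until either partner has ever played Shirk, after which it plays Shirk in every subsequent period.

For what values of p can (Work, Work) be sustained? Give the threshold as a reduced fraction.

14/15

With no time discounting, the continuation probability p plays the role of the discount factor.
Grim-trigger IC: 11/(1−p) ≥ 25 + 10p/(1−p) ⇒ p ≥ (25−11)/(25−10) = 14/15.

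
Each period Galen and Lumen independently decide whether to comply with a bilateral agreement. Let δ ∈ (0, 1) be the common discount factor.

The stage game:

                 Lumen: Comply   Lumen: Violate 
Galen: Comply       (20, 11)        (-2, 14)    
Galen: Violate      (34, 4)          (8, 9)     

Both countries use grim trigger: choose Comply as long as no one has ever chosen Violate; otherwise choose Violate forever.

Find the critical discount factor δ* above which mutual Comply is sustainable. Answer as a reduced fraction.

3/5

For Galen: deviation gain 34−20 = 14, per-period punishment loss 20−8 = 12. IC gives δ ≥ 14/26 = 7/13.
For Lumen: gain 3, loss 2 per period, so δ ≥ 3/5.
The tighter constraint is Lumen's, so cooperation needs δ ≥ 3/5.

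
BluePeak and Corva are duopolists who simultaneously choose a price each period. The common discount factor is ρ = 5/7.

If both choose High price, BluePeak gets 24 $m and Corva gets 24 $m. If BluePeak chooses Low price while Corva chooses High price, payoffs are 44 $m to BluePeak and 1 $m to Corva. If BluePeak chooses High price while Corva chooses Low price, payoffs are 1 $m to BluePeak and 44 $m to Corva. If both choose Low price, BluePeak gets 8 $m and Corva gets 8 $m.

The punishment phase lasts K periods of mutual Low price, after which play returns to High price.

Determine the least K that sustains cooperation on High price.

Need Σ_{k=1}^{K} ρ^k ≥ (44−24)/(24−8) = 1.2500 at ρ = 5/7.
At K = 2 the sum is 1.2245 < 1.2500; at K = 3 it is 1.5889 ≥ 1.2500.
So the minimum punishment length is K = 3.

3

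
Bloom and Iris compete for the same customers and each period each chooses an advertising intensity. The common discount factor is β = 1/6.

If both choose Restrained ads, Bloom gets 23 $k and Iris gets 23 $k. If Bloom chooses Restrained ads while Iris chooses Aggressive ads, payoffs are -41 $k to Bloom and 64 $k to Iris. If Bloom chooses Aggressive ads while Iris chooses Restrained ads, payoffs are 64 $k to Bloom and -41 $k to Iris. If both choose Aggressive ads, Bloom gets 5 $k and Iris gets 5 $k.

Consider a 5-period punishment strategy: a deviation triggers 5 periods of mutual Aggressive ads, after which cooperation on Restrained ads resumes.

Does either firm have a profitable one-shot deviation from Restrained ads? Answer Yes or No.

Yes

Comparing payoff streams over the 6 periods until play realigns: cooperate → 23(1+β+…+β^5); deviate → 64 + 5(β+…+β^5).
Cooperation is sustained iff (23−5)(β+…+β^5) ≥ 64−23.
β+…+β^5 = 1/6·(1−(1/6)^5)/(1−1/6) = 0.2000, and (64−23)/(23−5) = 2.2778.
0.2000 < 2.2778, so cooperation is not sustainable.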